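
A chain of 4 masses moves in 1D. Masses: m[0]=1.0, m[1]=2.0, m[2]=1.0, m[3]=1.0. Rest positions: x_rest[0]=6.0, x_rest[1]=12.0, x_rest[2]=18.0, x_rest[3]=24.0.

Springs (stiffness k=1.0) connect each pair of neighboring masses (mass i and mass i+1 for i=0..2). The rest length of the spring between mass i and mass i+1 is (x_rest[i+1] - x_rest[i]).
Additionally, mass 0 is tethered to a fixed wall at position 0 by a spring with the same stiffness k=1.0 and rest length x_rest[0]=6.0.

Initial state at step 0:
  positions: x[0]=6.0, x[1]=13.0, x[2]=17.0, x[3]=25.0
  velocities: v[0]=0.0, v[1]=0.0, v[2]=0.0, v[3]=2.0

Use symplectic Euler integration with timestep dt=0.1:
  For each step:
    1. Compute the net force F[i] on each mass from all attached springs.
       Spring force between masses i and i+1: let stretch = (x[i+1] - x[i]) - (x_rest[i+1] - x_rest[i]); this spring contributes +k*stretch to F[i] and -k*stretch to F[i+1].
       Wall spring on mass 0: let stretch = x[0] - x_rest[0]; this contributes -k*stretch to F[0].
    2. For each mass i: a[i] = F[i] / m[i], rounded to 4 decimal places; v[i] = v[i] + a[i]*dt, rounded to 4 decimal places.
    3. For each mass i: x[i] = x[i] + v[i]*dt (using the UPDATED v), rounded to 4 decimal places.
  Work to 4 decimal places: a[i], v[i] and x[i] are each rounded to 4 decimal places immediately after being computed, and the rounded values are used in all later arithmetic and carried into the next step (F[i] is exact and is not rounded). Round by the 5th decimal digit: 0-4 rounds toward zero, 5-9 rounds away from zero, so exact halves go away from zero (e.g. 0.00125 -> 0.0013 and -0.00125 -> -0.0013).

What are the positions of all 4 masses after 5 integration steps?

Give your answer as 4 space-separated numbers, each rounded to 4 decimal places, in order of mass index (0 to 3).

Step 0: x=[6.0000 13.0000 17.0000 25.0000] v=[0.0000 0.0000 0.0000 2.0000]
Step 1: x=[6.0100 12.9850 17.0400 25.1800] v=[0.1000 -0.1500 0.4000 1.8000]
Step 2: x=[6.0297 12.9554 17.1209 25.3386] v=[0.1965 -0.2960 0.8085 1.5860]
Step 3: x=[6.0583 12.9120 17.2423 25.4750] v=[0.2861 -0.4340 1.2137 1.3642]
Step 4: x=[6.0949 12.8560 17.4027 25.5891] v=[0.3656 -0.5602 1.6039 1.1409]
Step 5: x=[6.1381 12.7889 17.5995 25.6813] v=[0.4322 -0.6709 1.9679 0.9223]

Answer: 6.1381 12.7889 17.5995 25.6813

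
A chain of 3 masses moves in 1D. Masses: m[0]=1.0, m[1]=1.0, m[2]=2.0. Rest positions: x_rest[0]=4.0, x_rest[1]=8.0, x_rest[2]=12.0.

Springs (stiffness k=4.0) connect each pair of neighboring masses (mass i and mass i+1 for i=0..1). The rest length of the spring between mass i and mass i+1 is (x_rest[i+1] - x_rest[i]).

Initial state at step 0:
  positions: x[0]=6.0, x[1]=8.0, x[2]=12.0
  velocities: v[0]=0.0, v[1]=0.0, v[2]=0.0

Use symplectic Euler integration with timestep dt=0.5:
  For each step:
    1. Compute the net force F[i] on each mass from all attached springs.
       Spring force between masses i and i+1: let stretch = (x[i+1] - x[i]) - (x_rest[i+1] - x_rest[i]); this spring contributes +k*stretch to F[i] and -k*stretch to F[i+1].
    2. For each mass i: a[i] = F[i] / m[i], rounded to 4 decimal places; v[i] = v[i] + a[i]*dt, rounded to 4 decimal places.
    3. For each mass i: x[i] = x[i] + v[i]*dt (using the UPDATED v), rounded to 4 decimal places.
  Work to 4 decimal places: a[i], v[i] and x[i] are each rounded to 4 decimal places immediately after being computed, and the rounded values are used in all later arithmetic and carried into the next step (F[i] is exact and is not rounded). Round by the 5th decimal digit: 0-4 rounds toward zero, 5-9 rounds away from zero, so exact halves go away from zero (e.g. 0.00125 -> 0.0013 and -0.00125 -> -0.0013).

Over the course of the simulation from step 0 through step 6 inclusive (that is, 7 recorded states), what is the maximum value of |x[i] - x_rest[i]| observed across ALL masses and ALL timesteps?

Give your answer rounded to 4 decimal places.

Answer: 2.2500

Derivation:
Step 0: x=[6.0000 8.0000 12.0000] v=[0.0000 0.0000 0.0000]
Step 1: x=[4.0000 10.0000 12.0000] v=[-4.0000 4.0000 0.0000]
Step 2: x=[4.0000 8.0000 13.0000] v=[0.0000 -4.0000 2.0000]
Step 3: x=[4.0000 7.0000 13.5000] v=[0.0000 -2.0000 1.0000]
Step 4: x=[3.0000 9.5000 12.7500] v=[-2.0000 5.0000 -1.5000]
Step 5: x=[4.5000 8.7500 12.3750] v=[3.0000 -1.5000 -0.7500]
Step 6: x=[6.2500 7.3750 12.1875] v=[3.5000 -2.7500 -0.3750]
Max displacement = 2.2500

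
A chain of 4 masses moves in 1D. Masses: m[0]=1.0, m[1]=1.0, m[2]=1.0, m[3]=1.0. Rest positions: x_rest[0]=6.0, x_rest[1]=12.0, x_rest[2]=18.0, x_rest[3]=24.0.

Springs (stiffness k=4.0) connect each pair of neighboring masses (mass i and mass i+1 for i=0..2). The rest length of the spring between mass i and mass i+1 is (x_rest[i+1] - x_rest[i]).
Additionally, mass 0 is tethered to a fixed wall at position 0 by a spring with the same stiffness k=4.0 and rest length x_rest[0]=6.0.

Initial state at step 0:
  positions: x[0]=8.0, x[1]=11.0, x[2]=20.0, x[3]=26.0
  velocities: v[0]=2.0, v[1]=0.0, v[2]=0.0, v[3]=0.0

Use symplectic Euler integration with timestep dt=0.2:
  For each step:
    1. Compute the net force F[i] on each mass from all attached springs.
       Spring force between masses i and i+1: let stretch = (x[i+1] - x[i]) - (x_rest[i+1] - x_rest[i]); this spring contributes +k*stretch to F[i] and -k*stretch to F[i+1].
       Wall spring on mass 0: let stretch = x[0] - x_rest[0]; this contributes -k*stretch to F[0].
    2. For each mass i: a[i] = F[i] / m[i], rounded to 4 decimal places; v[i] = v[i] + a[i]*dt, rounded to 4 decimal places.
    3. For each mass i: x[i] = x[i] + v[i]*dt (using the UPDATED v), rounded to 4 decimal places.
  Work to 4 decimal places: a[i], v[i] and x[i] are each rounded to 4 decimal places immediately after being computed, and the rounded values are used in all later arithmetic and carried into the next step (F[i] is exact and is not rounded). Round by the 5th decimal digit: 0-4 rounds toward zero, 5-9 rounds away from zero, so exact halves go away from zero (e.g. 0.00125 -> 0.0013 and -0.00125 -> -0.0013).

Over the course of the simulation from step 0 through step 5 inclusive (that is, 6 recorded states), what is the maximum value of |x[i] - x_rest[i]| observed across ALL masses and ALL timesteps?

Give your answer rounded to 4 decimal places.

Answer: 3.1329

Derivation:
Step 0: x=[8.0000 11.0000 20.0000 26.0000] v=[2.0000 0.0000 0.0000 0.0000]
Step 1: x=[7.6000 11.9600 19.5200 26.0000] v=[-2.0000 4.8000 -2.4000 0.0000]
Step 2: x=[6.6816 13.4320 18.8672 25.9232] v=[-4.5920 7.3600 -3.2640 -0.3840]
Step 3: x=[5.7742 14.6936 18.4737 25.6774] v=[-4.5370 6.3078 -1.9674 -1.2288]
Step 4: x=[5.3700 15.1329 18.6280 25.2390] v=[-2.0208 2.1964 0.7715 -2.1918]
Step 5: x=[5.6687 14.5693 19.2808 24.7029] v=[1.4935 -2.8178 3.2642 -2.6806]
Max displacement = 3.1329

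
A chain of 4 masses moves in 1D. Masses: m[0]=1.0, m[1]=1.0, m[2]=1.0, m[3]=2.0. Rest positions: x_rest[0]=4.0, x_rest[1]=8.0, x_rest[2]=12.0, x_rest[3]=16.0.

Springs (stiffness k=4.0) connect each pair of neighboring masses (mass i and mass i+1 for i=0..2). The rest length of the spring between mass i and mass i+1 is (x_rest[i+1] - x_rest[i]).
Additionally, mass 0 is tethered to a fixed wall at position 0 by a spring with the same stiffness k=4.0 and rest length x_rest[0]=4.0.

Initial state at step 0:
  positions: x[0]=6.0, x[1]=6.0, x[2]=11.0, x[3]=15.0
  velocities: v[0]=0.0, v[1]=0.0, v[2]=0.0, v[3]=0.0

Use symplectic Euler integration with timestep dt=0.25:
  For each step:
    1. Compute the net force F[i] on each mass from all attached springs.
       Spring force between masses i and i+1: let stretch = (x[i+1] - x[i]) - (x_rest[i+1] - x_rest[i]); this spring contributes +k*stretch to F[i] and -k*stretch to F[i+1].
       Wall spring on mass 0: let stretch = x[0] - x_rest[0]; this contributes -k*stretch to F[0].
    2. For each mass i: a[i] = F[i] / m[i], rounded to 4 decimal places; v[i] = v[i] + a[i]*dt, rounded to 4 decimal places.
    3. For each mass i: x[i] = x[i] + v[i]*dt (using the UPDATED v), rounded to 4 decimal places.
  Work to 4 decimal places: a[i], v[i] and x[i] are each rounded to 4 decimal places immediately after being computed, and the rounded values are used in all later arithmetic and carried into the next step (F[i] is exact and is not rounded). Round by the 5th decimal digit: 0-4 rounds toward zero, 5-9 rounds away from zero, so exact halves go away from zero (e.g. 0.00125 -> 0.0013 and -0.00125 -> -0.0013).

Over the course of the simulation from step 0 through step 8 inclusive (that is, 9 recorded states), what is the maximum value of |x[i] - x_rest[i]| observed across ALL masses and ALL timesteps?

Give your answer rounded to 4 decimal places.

Answer: 2.4844

Derivation:
Step 0: x=[6.0000 6.0000 11.0000 15.0000] v=[0.0000 0.0000 0.0000 0.0000]
Step 1: x=[4.5000 7.2500 10.7500 15.0000] v=[-6.0000 5.0000 -1.0000 0.0000]
Step 2: x=[2.5625 8.6875 10.6875 14.9688] v=[-7.7500 5.7500 -0.2500 -0.1250]
Step 3: x=[1.5156 9.0938 11.1953 14.9024] v=[-4.1875 1.6250 2.0313 -0.2657]
Step 4: x=[1.9844 8.1309 12.1045 14.8726] v=[1.8751 -3.8517 3.6369 -0.1193]
Step 5: x=[3.4937 6.6248 12.7124 14.9968] v=[6.0372 -6.0246 2.4314 0.4967]
Step 6: x=[4.9124 5.8578 12.3695 15.3354] v=[5.6746 -3.0681 -1.3718 1.3545]
Step 7: x=[5.3393 6.4824 11.1401 15.8033] v=[1.7076 2.4982 -4.9176 1.8716]
Step 8: x=[4.7172 7.9856 9.9121 16.1883] v=[-2.4886 6.0128 -4.9121 1.5400]
Max displacement = 2.4844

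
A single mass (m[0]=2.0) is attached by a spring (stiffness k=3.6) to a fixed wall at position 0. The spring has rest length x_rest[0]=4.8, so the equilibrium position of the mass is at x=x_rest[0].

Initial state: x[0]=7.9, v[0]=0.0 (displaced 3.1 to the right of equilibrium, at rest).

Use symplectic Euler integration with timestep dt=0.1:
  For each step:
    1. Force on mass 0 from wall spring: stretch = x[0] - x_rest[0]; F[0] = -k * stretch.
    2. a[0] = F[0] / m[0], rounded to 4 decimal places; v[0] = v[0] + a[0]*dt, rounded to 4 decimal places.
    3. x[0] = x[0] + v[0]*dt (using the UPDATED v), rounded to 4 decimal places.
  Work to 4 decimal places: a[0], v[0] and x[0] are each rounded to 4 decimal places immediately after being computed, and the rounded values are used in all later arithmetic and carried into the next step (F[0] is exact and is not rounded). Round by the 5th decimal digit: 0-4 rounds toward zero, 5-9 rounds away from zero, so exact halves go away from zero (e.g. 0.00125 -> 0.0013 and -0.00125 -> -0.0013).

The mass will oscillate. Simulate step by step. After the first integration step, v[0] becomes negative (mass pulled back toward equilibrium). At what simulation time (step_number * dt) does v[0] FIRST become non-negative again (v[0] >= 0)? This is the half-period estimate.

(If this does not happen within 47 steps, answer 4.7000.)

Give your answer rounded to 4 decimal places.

Answer: 2.4000

Derivation:
Step 0: x=[7.9000] v=[0.0000]
Step 1: x=[7.8442] v=[-0.5580]
Step 2: x=[7.7336] v=[-1.1060]
Step 3: x=[7.5702] v=[-1.6341]
Step 4: x=[7.3569] v=[-2.1327]
Step 5: x=[7.0976] v=[-2.5929]
Step 6: x=[6.7970] v=[-3.0065]
Step 7: x=[6.4604] v=[-3.3660]
Step 8: x=[6.0939] v=[-3.6649]
Step 9: x=[5.7041] v=[-3.8978]
Step 10: x=[5.2981] v=[-4.0605]
Step 11: x=[4.8831] v=[-4.1502]
Step 12: x=[4.4666] v=[-4.1652]
Step 13: x=[4.0561] v=[-4.1052]
Step 14: x=[3.6590] v=[-3.9713]
Step 15: x=[3.2824] v=[-3.7659]
Step 16: x=[2.9331] v=[-3.4927]
Step 17: x=[2.6174] v=[-3.1567]
Step 18: x=[2.3410] v=[-2.7638]
Step 19: x=[2.1089] v=[-2.3212]
Step 20: x=[1.9252] v=[-1.8368]
Step 21: x=[1.7933] v=[-1.3193]
Step 22: x=[1.7155] v=[-0.7781]
Step 23: x=[1.6932] v=[-0.2229]
Step 24: x=[1.7268] v=[0.3363]
First v>=0 after going negative at step 24, time=2.4000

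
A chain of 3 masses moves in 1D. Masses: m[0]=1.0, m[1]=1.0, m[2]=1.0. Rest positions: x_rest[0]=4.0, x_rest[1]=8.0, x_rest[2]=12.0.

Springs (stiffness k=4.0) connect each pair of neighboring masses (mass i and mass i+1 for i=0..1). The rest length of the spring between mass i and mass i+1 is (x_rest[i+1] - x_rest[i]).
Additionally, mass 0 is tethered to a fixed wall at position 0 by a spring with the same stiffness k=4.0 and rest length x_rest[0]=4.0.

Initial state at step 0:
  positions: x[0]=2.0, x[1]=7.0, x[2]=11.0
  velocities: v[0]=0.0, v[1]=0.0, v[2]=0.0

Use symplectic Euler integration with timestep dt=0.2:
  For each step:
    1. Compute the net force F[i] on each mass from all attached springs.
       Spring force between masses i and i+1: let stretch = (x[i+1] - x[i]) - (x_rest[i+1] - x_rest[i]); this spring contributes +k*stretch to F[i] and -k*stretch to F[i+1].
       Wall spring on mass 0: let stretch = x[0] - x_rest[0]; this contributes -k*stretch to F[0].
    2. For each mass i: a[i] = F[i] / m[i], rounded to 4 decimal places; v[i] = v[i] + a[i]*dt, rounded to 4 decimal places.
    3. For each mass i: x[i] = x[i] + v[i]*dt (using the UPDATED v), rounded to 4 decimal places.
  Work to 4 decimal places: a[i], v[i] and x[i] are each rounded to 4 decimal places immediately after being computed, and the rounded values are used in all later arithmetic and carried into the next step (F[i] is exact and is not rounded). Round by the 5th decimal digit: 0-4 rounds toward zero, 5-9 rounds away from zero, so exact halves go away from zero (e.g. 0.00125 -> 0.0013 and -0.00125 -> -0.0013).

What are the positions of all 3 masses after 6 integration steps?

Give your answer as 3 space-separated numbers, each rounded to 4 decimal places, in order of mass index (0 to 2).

Answer: 4.6121 7.9839 10.6579

Derivation:
Step 0: x=[2.0000 7.0000 11.0000] v=[0.0000 0.0000 0.0000]
Step 1: x=[2.4800 6.8400 11.0000] v=[2.4000 -0.8000 0.0000]
Step 2: x=[3.2608 6.6480 10.9744] v=[3.9040 -0.9600 -0.1280]
Step 3: x=[4.0618 6.6063 10.8966] v=[4.0051 -0.2086 -0.3891]
Step 4: x=[4.6201 6.8439 10.7723] v=[2.7913 1.1880 -0.6213]
Step 5: x=[4.7950 7.3542 10.6595] v=[0.8743 2.5517 -0.5640]
Step 6: x=[4.6121 7.9839 10.6579] v=[-0.9143 3.1486 -0.0082]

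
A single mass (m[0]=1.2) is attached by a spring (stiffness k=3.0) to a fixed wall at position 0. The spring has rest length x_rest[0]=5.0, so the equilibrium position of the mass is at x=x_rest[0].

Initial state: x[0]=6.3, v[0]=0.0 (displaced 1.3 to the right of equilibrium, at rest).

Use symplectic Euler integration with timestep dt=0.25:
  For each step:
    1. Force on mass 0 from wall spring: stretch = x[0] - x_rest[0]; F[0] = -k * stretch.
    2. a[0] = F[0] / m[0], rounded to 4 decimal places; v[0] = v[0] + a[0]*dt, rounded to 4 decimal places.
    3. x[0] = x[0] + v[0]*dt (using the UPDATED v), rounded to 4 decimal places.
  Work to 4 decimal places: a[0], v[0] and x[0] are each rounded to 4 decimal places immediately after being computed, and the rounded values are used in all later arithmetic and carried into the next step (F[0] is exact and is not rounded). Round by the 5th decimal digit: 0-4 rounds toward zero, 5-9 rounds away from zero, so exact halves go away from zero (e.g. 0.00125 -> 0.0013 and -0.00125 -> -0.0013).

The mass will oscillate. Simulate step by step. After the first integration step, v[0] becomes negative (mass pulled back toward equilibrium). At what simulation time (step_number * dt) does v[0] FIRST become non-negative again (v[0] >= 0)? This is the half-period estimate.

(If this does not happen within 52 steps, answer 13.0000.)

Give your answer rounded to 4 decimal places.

Step 0: x=[6.3000] v=[0.0000]
Step 1: x=[6.0969] v=[-0.8125]
Step 2: x=[5.7224] v=[-1.4981]
Step 3: x=[5.2350] v=[-1.9496]
Step 4: x=[4.7109] v=[-2.0965]
Step 5: x=[4.2320] v=[-1.9158]
Step 6: x=[3.8731] v=[-1.4358]
Step 7: x=[3.6902] v=[-0.7315]
Step 8: x=[3.7120] v=[0.0871]
First v>=0 after going negative at step 8, time=2.0000

Answer: 2.0000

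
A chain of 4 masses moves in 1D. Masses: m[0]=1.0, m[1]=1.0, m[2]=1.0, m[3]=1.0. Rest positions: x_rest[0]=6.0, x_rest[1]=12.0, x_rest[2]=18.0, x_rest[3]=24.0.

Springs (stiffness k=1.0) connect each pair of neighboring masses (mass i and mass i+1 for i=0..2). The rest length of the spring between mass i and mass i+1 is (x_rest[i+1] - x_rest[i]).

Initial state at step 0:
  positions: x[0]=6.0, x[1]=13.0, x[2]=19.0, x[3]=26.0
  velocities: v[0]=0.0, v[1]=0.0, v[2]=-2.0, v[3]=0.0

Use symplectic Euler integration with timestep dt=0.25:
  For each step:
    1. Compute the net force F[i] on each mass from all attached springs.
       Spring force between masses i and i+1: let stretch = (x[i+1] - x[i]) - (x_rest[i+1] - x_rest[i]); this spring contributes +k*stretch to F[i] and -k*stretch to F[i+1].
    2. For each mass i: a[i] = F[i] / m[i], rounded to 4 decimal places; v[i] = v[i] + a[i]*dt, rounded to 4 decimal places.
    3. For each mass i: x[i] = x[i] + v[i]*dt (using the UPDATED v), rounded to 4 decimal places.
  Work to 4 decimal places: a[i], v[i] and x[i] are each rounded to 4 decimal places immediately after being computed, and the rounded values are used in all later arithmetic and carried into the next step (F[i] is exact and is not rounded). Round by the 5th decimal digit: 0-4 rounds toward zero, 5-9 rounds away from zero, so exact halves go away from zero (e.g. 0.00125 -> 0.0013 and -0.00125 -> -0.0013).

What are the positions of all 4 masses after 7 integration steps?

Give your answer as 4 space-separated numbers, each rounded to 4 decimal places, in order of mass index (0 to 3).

Step 0: x=[6.0000 13.0000 19.0000 26.0000] v=[0.0000 0.0000 -2.0000 0.0000]
Step 1: x=[6.0625 12.9375 18.5625 25.9375] v=[0.2500 -0.2500 -1.7500 -0.2500]
Step 2: x=[6.1797 12.7969 18.2344 25.7891] v=[0.4688 -0.5625 -1.3125 -0.5938]
Step 3: x=[6.3355 12.5826 18.0386 25.5435] v=[0.6231 -0.8574 -0.7832 -0.9825]
Step 4: x=[6.5067 12.3188 17.9709 25.2038] v=[0.6849 -1.0552 -0.2710 -1.3587]
Step 5: x=[6.6662 12.0450 18.0020 24.7871] v=[0.6379 -1.0952 0.1242 -1.6669]
Step 6: x=[6.7869 11.8073 18.0848 24.3213] v=[0.4826 -0.9507 0.3312 -1.8632]
Step 7: x=[6.8463 11.6482 18.1651 23.8407] v=[0.2377 -0.6364 0.3210 -1.9223]

Answer: 6.8463 11.6482 18.1651 23.8407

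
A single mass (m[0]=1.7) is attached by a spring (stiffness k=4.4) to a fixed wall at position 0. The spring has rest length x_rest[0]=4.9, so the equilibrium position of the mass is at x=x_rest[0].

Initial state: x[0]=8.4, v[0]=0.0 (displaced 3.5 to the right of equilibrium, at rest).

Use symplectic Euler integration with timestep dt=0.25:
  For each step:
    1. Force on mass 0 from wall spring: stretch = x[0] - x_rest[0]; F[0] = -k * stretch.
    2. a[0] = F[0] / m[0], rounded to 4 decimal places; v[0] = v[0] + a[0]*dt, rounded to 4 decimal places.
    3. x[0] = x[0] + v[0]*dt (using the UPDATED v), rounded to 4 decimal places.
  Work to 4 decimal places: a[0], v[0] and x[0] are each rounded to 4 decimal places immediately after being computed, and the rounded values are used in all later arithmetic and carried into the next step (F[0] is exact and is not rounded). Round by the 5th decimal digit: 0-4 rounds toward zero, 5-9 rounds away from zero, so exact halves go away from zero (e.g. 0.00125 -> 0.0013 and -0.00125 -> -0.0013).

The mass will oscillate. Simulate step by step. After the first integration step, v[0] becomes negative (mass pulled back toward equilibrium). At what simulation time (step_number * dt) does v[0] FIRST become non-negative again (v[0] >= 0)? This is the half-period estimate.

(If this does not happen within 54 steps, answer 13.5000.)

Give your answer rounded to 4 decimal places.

Answer: 2.0000

Derivation:
Step 0: x=[8.4000] v=[0.0000]
Step 1: x=[7.8338] v=[-2.2647]
Step 2: x=[6.7930] v=[-4.1631]
Step 3: x=[5.4460] v=[-5.3880]
Step 4: x=[4.0107] v=[-5.7413]
Step 5: x=[2.7192] v=[-5.1659]
Step 6: x=[1.7805] v=[-3.7548]
Step 7: x=[1.3464] v=[-1.7363]
Step 8: x=[1.4872] v=[0.5631]
First v>=0 after going negative at step 8, time=2.0000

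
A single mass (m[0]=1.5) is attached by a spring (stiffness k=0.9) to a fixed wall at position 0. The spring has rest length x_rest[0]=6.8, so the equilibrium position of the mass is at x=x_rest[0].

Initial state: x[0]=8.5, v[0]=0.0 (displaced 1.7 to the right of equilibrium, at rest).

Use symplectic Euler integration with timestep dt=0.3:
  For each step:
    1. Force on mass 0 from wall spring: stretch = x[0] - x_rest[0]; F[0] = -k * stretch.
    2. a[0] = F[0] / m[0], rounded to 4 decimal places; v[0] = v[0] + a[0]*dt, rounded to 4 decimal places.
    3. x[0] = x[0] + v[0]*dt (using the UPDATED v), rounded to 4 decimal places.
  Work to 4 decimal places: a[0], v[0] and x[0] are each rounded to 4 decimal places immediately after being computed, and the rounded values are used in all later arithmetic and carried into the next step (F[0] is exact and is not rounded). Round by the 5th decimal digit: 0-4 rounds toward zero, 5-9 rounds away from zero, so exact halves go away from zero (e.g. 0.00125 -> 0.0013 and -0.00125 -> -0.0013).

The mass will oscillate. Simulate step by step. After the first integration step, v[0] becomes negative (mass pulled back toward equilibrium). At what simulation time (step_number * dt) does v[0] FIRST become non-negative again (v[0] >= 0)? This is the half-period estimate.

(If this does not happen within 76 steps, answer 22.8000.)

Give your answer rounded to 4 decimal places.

Step 0: x=[8.5000] v=[0.0000]
Step 1: x=[8.4082] v=[-0.3060]
Step 2: x=[8.2296] v=[-0.5955]
Step 3: x=[7.9738] v=[-0.8528]
Step 4: x=[7.6546] v=[-1.0641]
Step 5: x=[7.2892] v=[-1.2179]
Step 6: x=[6.8974] v=[-1.3060]
Step 7: x=[6.5004] v=[-1.3235]
Step 8: x=[6.1195] v=[-1.2696]
Step 9: x=[5.7754] v=[-1.1471]
Step 10: x=[5.4866] v=[-0.9627]
Step 11: x=[5.2687] v=[-0.7263]
Step 12: x=[5.1335] v=[-0.4507]
Step 13: x=[5.0883] v=[-0.1507]
Step 14: x=[5.1355] v=[0.1574]
First v>=0 after going negative at step 14, time=4.2000

Answer: 4.2000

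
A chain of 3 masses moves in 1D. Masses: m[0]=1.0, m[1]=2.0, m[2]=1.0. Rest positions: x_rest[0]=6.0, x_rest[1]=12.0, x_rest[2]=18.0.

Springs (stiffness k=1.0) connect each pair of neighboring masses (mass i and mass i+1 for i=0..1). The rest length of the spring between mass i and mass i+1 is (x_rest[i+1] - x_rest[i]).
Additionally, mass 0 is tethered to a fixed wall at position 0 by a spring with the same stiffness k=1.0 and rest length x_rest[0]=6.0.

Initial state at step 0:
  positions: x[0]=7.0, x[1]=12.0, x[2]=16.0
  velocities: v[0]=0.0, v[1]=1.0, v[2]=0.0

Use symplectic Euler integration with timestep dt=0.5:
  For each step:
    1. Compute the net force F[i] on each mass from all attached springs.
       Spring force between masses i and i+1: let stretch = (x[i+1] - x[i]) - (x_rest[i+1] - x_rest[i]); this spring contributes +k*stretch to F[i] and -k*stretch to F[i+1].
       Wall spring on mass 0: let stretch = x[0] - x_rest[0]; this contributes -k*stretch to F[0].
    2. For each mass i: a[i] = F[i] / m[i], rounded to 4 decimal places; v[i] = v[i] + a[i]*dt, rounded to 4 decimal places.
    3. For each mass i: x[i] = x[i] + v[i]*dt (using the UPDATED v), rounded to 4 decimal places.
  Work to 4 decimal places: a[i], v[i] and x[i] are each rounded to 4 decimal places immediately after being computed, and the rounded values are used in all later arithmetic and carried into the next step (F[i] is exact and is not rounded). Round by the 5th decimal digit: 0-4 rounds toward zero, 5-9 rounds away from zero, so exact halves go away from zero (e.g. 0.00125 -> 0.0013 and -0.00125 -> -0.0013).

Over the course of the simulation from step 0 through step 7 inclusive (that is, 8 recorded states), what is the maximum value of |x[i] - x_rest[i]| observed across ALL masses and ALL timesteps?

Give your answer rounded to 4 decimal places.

Answer: 2.8308

Derivation:
Step 0: x=[7.0000 12.0000 16.0000] v=[0.0000 1.0000 0.0000]
Step 1: x=[6.5000 12.3750 16.5000] v=[-1.0000 0.7500 1.0000]
Step 2: x=[5.8438 12.5313 17.4688] v=[-1.3125 0.3125 1.9375]
Step 3: x=[5.3985 12.4688 18.7032] v=[-0.8907 -0.1250 2.4688]
Step 4: x=[5.3711 12.3018 19.8790] v=[-0.0548 -0.3340 2.3516]
Step 5: x=[5.7336 12.2156 20.6605] v=[0.7250 -0.1724 1.5630]
Step 6: x=[6.2832 12.3748 20.8308] v=[1.0992 0.3184 0.3406]
Step 7: x=[6.7849 12.8296 20.3871] v=[1.0034 0.9095 -0.8874]
Max displacement = 2.8308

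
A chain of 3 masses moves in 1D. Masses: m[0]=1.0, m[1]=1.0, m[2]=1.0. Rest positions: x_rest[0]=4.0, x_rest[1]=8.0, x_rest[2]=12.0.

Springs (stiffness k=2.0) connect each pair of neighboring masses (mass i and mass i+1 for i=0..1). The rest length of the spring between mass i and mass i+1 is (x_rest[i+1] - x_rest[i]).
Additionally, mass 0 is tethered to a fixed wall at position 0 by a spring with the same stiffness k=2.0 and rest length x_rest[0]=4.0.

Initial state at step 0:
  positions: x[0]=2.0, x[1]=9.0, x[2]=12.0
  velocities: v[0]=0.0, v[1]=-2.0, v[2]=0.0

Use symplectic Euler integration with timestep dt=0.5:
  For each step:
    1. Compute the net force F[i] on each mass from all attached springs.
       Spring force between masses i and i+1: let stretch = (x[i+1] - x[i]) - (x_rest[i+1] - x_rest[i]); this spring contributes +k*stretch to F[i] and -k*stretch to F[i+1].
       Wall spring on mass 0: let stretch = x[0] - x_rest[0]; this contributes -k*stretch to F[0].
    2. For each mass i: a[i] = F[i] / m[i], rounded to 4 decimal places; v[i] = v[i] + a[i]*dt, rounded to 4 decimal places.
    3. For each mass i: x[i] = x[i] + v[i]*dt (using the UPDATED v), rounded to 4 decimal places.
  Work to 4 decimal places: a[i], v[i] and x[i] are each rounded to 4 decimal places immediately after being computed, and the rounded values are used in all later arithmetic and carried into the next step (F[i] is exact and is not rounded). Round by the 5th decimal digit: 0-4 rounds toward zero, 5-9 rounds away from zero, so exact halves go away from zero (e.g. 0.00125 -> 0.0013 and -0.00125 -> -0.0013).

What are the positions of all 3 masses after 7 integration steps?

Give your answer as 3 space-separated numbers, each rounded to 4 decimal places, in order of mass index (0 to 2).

Answer: 3.4532 5.8048 12.0001

Derivation:
Step 0: x=[2.0000 9.0000 12.0000] v=[0.0000 -2.0000 0.0000]
Step 1: x=[4.5000 6.0000 12.5000] v=[5.0000 -6.0000 1.0000]
Step 2: x=[5.5000 5.5000 11.7500] v=[2.0000 -1.0000 -1.5000]
Step 3: x=[3.7500 8.1250 9.8750] v=[-3.5000 5.2500 -3.7500]
Step 4: x=[2.3125 9.4375 9.1250] v=[-2.8750 2.6250 -1.5000]
Step 5: x=[3.2813 7.0313 10.5313] v=[1.9375 -4.8125 2.8125]
Step 6: x=[4.4844 4.5001 12.1876] v=[2.4062 -5.0625 3.3125]
Step 7: x=[3.4532 5.8048 12.0001] v=[-2.0625 2.6093 -0.3750]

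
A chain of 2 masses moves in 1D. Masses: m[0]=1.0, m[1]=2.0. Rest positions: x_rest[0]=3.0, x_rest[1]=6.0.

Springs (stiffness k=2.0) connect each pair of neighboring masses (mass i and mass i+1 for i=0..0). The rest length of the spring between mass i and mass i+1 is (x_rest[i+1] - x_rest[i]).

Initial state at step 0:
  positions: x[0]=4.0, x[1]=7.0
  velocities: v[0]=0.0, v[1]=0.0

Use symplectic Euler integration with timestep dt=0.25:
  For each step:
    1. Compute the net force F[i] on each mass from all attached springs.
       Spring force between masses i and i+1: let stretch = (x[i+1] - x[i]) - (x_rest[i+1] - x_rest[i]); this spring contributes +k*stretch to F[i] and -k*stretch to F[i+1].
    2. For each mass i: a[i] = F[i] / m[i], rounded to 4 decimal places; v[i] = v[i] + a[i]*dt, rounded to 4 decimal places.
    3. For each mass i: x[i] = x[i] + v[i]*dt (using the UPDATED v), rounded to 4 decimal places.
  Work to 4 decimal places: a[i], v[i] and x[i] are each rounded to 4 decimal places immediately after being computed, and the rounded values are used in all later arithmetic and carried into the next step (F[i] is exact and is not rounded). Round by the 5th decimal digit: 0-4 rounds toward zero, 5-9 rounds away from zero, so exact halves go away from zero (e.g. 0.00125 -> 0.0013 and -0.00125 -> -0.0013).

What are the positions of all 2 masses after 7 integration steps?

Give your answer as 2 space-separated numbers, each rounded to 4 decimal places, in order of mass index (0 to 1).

Step 0: x=[4.0000 7.0000] v=[0.0000 0.0000]
Step 1: x=[4.0000 7.0000] v=[0.0000 0.0000]
Step 2: x=[4.0000 7.0000] v=[0.0000 0.0000]
Step 3: x=[4.0000 7.0000] v=[0.0000 0.0000]
Step 4: x=[4.0000 7.0000] v=[0.0000 0.0000]
Step 5: x=[4.0000 7.0000] v=[0.0000 0.0000]
Step 6: x=[4.0000 7.0000] v=[0.0000 0.0000]
Step 7: x=[4.0000 7.0000] v=[0.0000 0.0000]

Answer: 4.0000 7.0000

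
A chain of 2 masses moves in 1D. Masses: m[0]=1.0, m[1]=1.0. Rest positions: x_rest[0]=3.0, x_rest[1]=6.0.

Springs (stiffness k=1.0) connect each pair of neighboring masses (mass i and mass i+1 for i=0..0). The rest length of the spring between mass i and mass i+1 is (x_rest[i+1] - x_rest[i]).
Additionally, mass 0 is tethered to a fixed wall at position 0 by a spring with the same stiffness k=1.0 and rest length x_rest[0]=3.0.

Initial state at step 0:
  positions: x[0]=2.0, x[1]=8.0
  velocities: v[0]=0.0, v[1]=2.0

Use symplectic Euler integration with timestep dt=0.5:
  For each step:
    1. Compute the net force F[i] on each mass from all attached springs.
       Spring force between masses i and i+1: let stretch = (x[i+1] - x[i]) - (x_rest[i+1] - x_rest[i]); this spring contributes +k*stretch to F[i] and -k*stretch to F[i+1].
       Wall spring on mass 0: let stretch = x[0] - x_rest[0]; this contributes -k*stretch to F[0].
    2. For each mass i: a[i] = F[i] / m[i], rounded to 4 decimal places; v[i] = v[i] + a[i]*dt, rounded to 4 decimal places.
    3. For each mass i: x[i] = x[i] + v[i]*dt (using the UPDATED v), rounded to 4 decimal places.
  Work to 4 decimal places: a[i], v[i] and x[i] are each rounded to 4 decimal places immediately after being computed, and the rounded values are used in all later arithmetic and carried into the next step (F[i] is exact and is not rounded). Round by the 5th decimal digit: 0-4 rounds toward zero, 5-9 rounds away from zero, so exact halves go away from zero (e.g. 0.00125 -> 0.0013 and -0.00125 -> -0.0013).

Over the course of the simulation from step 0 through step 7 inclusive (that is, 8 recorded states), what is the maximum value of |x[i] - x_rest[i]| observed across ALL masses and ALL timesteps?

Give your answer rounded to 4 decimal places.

Step 0: x=[2.0000 8.0000] v=[0.0000 2.0000]
Step 1: x=[3.0000 8.2500] v=[2.0000 0.5000]
Step 2: x=[4.5625 7.9375] v=[3.1250 -0.6250]
Step 3: x=[5.8282 7.5313] v=[2.5313 -0.8125]
Step 4: x=[6.0626 7.4493] v=[0.4688 -0.1641]
Step 5: x=[5.1280 7.7706] v=[-1.8692 0.6426]
Step 6: x=[3.5721 8.1813] v=[-3.1119 0.8213]
Step 7: x=[2.2754 8.1897] v=[-2.5934 0.0167]
Max displacement = 3.0626

Answer: 3.0626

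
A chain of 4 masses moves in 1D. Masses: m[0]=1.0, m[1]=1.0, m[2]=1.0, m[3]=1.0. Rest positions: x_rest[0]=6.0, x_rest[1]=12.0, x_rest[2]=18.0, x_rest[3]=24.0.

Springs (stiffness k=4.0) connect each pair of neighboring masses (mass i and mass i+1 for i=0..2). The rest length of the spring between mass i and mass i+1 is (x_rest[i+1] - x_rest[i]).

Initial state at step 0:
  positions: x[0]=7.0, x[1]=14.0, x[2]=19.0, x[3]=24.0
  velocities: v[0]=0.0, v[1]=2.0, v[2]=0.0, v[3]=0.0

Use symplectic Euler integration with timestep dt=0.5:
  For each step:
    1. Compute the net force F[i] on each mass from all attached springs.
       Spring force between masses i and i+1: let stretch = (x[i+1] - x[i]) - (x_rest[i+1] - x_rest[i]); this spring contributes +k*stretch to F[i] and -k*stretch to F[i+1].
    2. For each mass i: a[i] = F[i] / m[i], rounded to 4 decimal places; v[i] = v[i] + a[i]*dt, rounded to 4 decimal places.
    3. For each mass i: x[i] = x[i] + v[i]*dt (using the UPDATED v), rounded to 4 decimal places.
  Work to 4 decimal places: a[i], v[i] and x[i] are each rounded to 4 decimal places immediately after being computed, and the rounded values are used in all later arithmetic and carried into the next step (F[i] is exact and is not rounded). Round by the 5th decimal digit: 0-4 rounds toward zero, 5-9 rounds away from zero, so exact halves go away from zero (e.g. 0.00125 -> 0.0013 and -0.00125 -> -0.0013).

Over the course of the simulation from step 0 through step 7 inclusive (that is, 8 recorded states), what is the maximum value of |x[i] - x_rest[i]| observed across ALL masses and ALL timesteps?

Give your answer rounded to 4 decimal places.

Step 0: x=[7.0000 14.0000 19.0000 24.0000] v=[0.0000 2.0000 0.0000 0.0000]
Step 1: x=[8.0000 13.0000 19.0000 25.0000] v=[2.0000 -2.0000 0.0000 2.0000]
Step 2: x=[8.0000 13.0000 19.0000 26.0000] v=[0.0000 0.0000 0.0000 2.0000]
Step 3: x=[7.0000 14.0000 20.0000 26.0000] v=[-2.0000 2.0000 2.0000 0.0000]
Step 4: x=[7.0000 14.0000 21.0000 26.0000] v=[0.0000 0.0000 2.0000 0.0000]
Step 5: x=[8.0000 14.0000 20.0000 27.0000] v=[2.0000 0.0000 -2.0000 2.0000]
Step 6: x=[9.0000 14.0000 20.0000 27.0000] v=[2.0000 0.0000 0.0000 0.0000]
Step 7: x=[9.0000 15.0000 21.0000 26.0000] v=[0.0000 2.0000 2.0000 -2.0000]
Max displacement = 3.0000

Answer: 3.0000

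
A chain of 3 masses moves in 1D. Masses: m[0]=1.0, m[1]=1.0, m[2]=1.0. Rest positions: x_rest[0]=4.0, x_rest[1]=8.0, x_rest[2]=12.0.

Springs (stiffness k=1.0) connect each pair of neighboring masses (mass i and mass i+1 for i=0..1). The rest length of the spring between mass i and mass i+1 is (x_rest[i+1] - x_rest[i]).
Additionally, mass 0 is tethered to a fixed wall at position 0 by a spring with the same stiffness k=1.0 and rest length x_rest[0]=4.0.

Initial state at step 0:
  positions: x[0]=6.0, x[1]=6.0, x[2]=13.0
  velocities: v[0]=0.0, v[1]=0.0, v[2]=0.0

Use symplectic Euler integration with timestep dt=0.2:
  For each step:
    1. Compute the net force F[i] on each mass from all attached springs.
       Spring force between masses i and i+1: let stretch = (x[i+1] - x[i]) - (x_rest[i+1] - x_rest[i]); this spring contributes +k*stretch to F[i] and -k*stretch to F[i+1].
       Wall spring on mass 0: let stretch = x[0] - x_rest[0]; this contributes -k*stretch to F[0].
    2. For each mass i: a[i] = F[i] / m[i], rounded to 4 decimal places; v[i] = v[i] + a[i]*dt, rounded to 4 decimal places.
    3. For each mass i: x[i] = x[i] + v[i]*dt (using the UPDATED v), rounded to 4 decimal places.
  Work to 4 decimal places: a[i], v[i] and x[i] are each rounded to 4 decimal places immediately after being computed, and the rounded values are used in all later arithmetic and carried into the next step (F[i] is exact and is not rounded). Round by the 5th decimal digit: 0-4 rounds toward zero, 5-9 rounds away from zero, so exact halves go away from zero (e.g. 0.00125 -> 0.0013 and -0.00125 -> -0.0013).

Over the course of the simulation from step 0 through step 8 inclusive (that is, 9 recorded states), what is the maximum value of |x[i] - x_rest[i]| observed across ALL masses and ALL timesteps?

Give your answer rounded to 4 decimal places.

Step 0: x=[6.0000 6.0000 13.0000] v=[0.0000 0.0000 0.0000]
Step 1: x=[5.7600 6.2800 12.8800] v=[-1.2000 1.4000 -0.6000]
Step 2: x=[5.3104 6.8032 12.6560] v=[-2.2480 2.6160 -1.1200]
Step 3: x=[4.7081 7.5008 12.3579] v=[-3.0115 3.4880 -1.4906]
Step 4: x=[4.0292 8.2810 12.0255] v=[-3.3946 3.9009 -1.6620]
Step 5: x=[3.3592 9.0409 11.7033] v=[-3.3501 3.7994 -1.6109]
Step 6: x=[2.7821 9.6800 11.4346] v=[-2.8856 3.1955 -1.3434]
Step 7: x=[2.3696 10.1134 11.2557] v=[-2.0624 2.1668 -0.8943]
Step 8: x=[2.1721 10.2827 11.1911] v=[-0.9876 0.8465 -0.3228]
Max displacement = 2.2827

Answer: 2.2827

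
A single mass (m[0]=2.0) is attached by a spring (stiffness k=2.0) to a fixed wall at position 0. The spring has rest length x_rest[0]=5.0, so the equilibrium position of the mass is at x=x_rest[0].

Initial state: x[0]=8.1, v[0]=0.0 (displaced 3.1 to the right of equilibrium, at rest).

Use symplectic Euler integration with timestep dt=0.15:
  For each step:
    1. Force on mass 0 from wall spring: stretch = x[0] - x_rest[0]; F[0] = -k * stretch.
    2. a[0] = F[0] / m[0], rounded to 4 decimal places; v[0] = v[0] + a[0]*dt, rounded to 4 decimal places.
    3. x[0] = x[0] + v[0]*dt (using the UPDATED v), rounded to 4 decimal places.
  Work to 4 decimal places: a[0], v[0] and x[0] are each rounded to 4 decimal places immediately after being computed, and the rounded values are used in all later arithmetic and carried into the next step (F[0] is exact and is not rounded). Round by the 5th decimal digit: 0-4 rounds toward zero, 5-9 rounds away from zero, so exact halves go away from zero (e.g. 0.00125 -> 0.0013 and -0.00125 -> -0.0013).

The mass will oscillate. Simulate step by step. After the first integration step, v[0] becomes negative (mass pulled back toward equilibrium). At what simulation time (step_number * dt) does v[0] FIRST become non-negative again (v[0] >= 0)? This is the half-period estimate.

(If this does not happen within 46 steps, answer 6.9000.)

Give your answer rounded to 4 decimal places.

Answer: 3.1500

Derivation:
Step 0: x=[8.1000] v=[0.0000]
Step 1: x=[8.0303] v=[-0.4650]
Step 2: x=[7.8924] v=[-0.9195]
Step 3: x=[7.6894] v=[-1.3534]
Step 4: x=[7.4259] v=[-1.7568]
Step 5: x=[7.1078] v=[-2.1207]
Step 6: x=[6.7423] v=[-2.4369]
Step 7: x=[6.3376] v=[-2.6982]
Step 8: x=[5.9028] v=[-2.8988]
Step 9: x=[5.4477] v=[-3.0342]
Step 10: x=[4.9825] v=[-3.1014]
Step 11: x=[4.5177] v=[-3.0988]
Step 12: x=[4.0637] v=[-3.0265]
Step 13: x=[3.6308] v=[-2.8861]
Step 14: x=[3.2287] v=[-2.6807]
Step 15: x=[2.8665] v=[-2.4150]
Step 16: x=[2.5523] v=[-2.0950]
Step 17: x=[2.2931] v=[-1.7278]
Step 18: x=[2.0948] v=[-1.3218]
Step 19: x=[1.9619] v=[-0.8860]
Step 20: x=[1.8974] v=[-0.4303]
Step 21: x=[1.9027] v=[0.0351]
First v>=0 after going negative at step 21, time=3.1500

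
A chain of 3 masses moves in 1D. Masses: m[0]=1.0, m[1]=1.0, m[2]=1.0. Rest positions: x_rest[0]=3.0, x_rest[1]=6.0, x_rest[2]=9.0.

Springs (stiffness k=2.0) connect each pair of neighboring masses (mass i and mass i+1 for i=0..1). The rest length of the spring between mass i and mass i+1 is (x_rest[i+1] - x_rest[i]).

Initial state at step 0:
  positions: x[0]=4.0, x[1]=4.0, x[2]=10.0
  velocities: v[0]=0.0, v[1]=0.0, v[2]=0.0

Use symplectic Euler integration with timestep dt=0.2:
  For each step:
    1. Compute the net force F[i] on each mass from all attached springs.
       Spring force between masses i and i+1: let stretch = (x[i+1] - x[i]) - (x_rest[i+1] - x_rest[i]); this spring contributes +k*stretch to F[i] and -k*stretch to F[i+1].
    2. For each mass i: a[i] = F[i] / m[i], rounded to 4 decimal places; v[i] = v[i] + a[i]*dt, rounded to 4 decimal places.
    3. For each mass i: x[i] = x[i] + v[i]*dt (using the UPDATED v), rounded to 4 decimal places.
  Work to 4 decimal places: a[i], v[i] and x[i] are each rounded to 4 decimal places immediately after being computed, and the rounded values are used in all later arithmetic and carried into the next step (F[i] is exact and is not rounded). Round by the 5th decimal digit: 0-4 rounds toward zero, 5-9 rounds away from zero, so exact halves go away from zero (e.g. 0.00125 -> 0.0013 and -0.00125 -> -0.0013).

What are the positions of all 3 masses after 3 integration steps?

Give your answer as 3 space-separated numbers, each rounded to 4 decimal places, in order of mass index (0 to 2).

Step 0: x=[4.0000 4.0000 10.0000] v=[0.0000 0.0000 0.0000]
Step 1: x=[3.7600 4.4800 9.7600] v=[-1.2000 2.4000 -1.2000]
Step 2: x=[3.3376 5.3248 9.3376] v=[-2.1120 4.2240 -2.1120]
Step 3: x=[2.8342 6.3316 8.8342] v=[-2.5171 5.0342 -2.5171]

Answer: 2.8342 6.3316 8.8342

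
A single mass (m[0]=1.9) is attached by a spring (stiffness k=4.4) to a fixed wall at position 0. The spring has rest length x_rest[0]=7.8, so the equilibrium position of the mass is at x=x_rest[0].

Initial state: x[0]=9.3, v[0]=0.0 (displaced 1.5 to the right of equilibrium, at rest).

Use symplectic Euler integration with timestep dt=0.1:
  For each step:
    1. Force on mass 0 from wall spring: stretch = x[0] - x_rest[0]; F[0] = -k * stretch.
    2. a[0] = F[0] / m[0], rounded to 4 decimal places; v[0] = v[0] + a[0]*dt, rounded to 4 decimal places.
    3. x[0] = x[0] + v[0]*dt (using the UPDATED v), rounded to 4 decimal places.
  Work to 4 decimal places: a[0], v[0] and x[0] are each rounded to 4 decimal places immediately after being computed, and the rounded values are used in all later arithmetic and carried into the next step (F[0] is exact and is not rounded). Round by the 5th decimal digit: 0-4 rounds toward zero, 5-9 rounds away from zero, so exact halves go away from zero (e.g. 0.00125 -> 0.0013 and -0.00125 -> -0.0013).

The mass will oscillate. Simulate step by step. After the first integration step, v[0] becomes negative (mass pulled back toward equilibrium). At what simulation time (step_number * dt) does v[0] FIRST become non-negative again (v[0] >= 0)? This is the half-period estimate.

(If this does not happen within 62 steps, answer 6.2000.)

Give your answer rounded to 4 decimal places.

Answer: 2.1000

Derivation:
Step 0: x=[9.3000] v=[0.0000]
Step 1: x=[9.2653] v=[-0.3474]
Step 2: x=[9.1966] v=[-0.6867]
Step 3: x=[9.0956] v=[-1.0101]
Step 4: x=[8.9646] v=[-1.3101]
Step 5: x=[8.8066] v=[-1.5798]
Step 6: x=[8.6253] v=[-1.8129]
Step 7: x=[8.4249] v=[-2.0040]
Step 8: x=[8.2100] v=[-2.1487]
Step 9: x=[7.9856] v=[-2.2437]
Step 10: x=[7.7569] v=[-2.2867]
Step 11: x=[7.5292] v=[-2.2767]
Step 12: x=[7.3078] v=[-2.2140]
Step 13: x=[7.0978] v=[-2.1000]
Step 14: x=[6.9041] v=[-1.9374]
Step 15: x=[6.7311] v=[-1.7299]
Step 16: x=[6.5829] v=[-1.4824]
Step 17: x=[6.4628] v=[-1.2006]
Step 18: x=[6.3737] v=[-0.8909]
Step 19: x=[6.3176] v=[-0.5606]
Step 20: x=[6.2959] v=[-0.2173]
Step 21: x=[6.3090] v=[0.1310]
First v>=0 after going negative at step 21, time=2.1000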